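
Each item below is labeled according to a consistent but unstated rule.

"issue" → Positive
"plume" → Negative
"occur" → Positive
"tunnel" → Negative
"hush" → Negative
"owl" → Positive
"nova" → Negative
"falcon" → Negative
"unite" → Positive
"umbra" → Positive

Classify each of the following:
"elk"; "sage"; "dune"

Positive, Negative, Negative

'Positive' ⟺ starts with a vowel.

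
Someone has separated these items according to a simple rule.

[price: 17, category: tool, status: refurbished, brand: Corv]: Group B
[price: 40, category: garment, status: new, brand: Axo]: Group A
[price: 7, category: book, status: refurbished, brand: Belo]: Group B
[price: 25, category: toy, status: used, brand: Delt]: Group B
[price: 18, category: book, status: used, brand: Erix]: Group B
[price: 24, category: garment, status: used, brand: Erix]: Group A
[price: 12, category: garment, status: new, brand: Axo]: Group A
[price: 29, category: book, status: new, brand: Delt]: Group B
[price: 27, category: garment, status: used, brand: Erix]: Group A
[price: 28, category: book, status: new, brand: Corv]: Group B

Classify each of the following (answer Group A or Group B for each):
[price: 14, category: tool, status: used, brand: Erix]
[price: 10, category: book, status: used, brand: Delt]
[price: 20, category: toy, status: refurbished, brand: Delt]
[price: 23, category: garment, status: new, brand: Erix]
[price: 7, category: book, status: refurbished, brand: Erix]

Group B, Group B, Group B, Group A, Group B

The common property of the 'Group A' items is: category is garment. No 'Group B' item has it.
[price: 14, category: tool, status: used, brand: Erix]: category is tool — does not pass, so Group B.
[price: 10, category: book, status: used, brand: Delt]: category is book — does not pass, so Group B.
[price: 20, category: toy, status: refurbished, brand: Delt]: category is toy — does not pass, so Group B.
[price: 23, category: garment, status: new, brand: Erix]: category is garment — qualifies, so Group A.
[price: 7, category: book, status: refurbished, brand: Erix]: category is book — does not pass, so Group B.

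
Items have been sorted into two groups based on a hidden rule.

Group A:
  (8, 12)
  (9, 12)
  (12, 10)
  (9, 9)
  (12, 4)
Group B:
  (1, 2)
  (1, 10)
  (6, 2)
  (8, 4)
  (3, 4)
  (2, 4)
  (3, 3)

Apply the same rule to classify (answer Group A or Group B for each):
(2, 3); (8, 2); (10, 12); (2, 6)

Group B, Group B, Group A, Group B

Rule: sum ≥ 16. This holds for each 'Group A' example and fails for each 'Group B' one.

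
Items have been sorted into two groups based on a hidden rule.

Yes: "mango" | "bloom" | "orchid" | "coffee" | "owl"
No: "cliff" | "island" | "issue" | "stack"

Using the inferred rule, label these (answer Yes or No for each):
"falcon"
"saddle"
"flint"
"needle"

Yes, No, No, No

All 'Yes' examples share one property — contains 'o' — and every 'No' example lacks it.
"falcon": has 'o' — qualifies, so Yes. "saddle": no 'o' — does not satisfy this, so No. "flint": no 'o' — does not satisfy this, so No. "needle": no 'o' — does not satisfy this, so No.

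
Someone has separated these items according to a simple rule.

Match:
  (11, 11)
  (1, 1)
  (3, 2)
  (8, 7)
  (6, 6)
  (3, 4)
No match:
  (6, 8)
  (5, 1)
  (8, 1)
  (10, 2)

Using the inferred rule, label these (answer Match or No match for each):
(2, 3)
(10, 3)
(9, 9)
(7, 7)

Match, No match, Match, Match

The common property of the 'Match' items is: |first − second| ≤ 1. No 'No match' item has it.
(2, 3): Match (|2−3| = 1).
(10, 3): No match (|10−3| = 7).
(9, 9): Match (|9−9| = 0).
(7, 7): Match (|7−7| = 0).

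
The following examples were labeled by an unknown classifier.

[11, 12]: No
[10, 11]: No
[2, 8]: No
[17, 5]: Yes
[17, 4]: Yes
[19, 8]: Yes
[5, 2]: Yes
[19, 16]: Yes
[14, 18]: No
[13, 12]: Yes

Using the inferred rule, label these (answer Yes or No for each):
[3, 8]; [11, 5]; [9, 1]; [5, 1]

The distinguishing property — first > second — holds for all the 'Yes' cases and none of the 'No' cases.

No, Yes, Yes, Yes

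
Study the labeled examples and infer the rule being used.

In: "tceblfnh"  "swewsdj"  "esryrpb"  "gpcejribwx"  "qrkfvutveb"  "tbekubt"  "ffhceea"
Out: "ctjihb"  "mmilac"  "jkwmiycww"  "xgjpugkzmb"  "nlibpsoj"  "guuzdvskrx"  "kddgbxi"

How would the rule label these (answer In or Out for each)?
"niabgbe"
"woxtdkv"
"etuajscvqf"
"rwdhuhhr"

In, Out, In, Out

The distinguishing property — contains 'e' — holds for all the 'In' cases and none of the 'Out' cases.
"niabgbe": has 'e', fits → In. "woxtdkv": no 'e', fails the rule → Out. "etuajscvqf": has 'e', fits → In. "rwdhuhhr": no 'e', fails the rule → Out.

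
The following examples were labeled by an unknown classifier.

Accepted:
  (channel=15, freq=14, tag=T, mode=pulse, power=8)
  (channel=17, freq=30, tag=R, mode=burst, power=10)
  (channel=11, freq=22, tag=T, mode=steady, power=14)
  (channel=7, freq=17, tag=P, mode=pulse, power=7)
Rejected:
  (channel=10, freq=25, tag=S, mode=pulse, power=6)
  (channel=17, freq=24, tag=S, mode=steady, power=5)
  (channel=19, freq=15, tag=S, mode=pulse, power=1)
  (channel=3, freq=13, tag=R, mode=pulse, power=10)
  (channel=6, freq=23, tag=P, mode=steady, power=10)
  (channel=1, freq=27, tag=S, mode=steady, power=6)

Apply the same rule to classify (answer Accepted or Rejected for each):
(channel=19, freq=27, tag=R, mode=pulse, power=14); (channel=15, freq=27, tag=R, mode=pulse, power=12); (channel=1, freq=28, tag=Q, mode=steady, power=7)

Every 'Accepted' example satisfies: channel ≥ 7 AND power ≥ 7. None of the 'Rejected' examples do.
(channel=19, freq=27, tag=R, mode=pulse, power=14): channel = 19, power = 14 — fits, so Accepted. (channel=15, freq=27, tag=R, mode=pulse, power=12): channel = 15, power = 12 — fits, so Accepted. (channel=1, freq=28, tag=Q, mode=steady, power=7): channel = 1, power = 7 — fails this test, so Rejected.

Accepted, Accepted, Rejected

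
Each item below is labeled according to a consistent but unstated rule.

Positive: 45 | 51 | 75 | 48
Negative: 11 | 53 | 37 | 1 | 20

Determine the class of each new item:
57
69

Positive, Positive

Looking at the examples, the only property every 'Positive' case has and every 'Negative' case lacks is: multiple of 3.
57: Positive (57 = 3·19).
69: Positive (69 = 3·23).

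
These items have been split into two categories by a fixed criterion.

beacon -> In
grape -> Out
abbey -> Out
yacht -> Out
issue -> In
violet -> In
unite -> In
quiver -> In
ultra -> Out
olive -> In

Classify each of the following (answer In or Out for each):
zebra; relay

One predicate separates the groups cleanly: has ≥ 3 vowels.
zebra: 2 vowels, fails the rule → Out.
relay: 2 vowels, fails the rule → Out.

Out, Out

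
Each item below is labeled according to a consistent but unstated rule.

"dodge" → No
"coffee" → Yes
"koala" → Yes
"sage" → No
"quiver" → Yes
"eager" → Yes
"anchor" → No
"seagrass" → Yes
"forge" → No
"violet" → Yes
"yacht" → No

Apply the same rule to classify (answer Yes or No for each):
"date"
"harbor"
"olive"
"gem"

'Yes' ⟺ has ≥ 3 vowels.
"date" → 2 vowels → No.
"harbor" → 2 vowels → No.
"olive" → 3 vowels → Yes.
"gem" → 1 vowel → No.

No, No, Yes, No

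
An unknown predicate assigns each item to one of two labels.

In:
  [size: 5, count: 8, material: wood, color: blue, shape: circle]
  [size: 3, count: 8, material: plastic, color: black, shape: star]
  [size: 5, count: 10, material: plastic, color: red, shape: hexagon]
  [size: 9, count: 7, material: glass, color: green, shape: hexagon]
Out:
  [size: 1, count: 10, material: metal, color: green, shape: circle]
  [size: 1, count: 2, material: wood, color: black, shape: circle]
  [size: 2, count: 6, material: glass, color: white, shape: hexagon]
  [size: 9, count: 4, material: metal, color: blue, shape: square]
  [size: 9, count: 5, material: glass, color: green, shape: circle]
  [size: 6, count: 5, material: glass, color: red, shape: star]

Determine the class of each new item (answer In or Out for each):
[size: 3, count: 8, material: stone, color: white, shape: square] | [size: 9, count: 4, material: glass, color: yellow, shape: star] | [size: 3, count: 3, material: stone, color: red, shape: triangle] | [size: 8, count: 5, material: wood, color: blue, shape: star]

The rule appears to be: size ≥ 2 AND count ≥ 7.
[size: 3, count: 8, material: stone, color: white, shape: square] → size = 3, count = 8 → In.
[size: 9, count: 4, material: glass, color: yellow, shape: star] → size = 9, count = 4 → Out.
[size: 3, count: 3, material: stone, color: red, shape: triangle] → size = 3, count = 3 → Out.
[size: 8, count: 5, material: wood, color: blue, shape: star] → size = 8, count = 5 → Out.

In, Out, Out, Out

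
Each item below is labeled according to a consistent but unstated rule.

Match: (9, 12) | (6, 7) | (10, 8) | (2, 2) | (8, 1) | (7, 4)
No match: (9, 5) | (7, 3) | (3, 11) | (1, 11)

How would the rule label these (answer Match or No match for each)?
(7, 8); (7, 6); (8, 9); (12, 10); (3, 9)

A rule that fits every label: product is even — true of each 'Match' example, false of each 'No match' one.
Match: (7, 8), since 7·8 = 56. Match: (7, 6), since 7·6 = 42. Match: (8, 9), since 8·9 = 72. Match: (12, 10), since 12·10 = 120. No match: (3, 9), since 3·9 = 27.

Match, Match, Match, Match, No match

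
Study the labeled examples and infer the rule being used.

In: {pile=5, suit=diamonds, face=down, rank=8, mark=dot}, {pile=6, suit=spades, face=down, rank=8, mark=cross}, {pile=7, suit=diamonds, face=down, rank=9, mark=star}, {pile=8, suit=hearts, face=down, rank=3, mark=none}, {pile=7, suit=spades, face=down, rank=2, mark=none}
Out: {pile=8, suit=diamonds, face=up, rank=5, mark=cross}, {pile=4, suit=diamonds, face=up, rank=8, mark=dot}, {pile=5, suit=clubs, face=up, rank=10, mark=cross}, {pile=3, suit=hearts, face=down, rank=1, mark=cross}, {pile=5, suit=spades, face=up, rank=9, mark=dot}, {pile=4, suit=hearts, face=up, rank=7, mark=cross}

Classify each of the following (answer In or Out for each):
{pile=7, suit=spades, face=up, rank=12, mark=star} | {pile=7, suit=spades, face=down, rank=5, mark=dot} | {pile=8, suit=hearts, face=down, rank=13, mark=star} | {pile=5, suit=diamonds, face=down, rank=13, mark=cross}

Out, In, In, In

The classifier is using: face is down AND pile ≥ 4.
{pile=7, suit=spades, face=up, rank=12, mark=star} — face is up, pile = 7, hence Out. {pile=7, suit=spades, face=down, rank=5, mark=dot} — face is down, pile = 7, hence In. {pile=8, suit=hearts, face=down, rank=13, mark=star} — face is down, pile = 8, hence In. {pile=5, suit=diamonds, face=down, rank=13, mark=cross} — face is down, pile = 5, hence In.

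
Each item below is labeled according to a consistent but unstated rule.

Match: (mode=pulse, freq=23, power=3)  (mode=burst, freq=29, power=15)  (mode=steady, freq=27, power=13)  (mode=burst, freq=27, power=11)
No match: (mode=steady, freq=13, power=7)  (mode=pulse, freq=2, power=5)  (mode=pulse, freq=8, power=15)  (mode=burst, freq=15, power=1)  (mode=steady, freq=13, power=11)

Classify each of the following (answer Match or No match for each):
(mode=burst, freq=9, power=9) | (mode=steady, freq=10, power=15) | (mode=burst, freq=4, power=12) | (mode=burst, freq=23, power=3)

A rule that fits every label: freq ≥ 23 — true of each 'Match' example, false of each 'No match' one.
(mode=burst, freq=9, power=9): freq = 9 — fails this test, so No match.
(mode=steady, freq=10, power=15): freq = 10 — fails this test, so No match.
(mode=burst, freq=4, power=12): freq = 4 — fails this test, so No match.
(mode=burst, freq=23, power=3): freq = 23 — satisfies this, so Match.

No match, No match, No match, Match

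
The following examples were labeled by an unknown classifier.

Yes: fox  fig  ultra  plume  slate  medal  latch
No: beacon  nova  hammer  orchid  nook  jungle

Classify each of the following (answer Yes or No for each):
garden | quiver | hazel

The simplest hypothesis consistent with all the labels is: odd length.
No: garden, since length 6. No: quiver, since length 6. Yes: hazel, since length 5.

No, No, Yes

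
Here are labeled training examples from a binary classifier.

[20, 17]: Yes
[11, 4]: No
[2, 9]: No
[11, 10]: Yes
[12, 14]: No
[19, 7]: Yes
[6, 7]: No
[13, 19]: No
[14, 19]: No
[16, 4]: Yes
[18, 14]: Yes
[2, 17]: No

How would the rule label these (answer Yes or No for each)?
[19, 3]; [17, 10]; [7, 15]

Yes, Yes, No

Every 'Yes' example satisfies: first > second AND sum ≥ 19. None of the 'No' examples do.
Yes: [19, 3], since 19 > 3, 19+3 = 22.
Yes: [17, 10], since 17 > 10, 17+10 = 27.
No: [7, 15], since 7 < 15, 7+15 = 22.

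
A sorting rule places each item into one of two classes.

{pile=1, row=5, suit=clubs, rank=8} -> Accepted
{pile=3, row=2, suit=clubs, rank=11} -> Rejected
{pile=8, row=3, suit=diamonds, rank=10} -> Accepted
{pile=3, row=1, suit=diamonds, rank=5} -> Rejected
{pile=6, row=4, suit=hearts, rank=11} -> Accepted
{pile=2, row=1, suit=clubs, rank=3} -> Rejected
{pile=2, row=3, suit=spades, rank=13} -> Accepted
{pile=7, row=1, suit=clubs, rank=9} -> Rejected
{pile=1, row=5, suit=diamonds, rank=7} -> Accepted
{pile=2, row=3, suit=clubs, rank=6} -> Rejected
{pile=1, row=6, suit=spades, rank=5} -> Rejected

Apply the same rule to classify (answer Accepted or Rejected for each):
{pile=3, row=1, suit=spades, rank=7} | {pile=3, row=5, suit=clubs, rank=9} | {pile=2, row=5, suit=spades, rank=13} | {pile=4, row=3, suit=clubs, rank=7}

The simplest hypothesis consistent with all the labels is: rank ≥ 7 AND row ≥ 3.
{pile=3, row=1, suit=spades, rank=7}: rank = 7, row = 1 — does not pass, so Rejected.
{pile=3, row=5, suit=clubs, rank=9}: rank = 9, row = 5 — matches, so Accepted.
{pile=2, row=5, suit=spades, rank=13}: rank = 13, row = 5 — matches, so Accepted.
{pile=4, row=3, suit=clubs, rank=7}: rank = 7, row = 3 — matches, so Accepted.

Rejected, Accepted, Accepted, Accepted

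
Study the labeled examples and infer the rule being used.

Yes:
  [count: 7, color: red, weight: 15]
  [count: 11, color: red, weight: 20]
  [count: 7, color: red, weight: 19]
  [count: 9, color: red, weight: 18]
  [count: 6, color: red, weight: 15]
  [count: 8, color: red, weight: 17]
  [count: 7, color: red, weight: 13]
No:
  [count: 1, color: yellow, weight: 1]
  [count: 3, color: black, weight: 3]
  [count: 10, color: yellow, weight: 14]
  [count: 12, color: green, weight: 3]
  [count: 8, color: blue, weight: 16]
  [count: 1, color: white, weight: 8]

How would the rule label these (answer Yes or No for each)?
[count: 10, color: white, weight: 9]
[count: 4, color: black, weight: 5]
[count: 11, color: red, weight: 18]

Checking candidate rules against both groups, what survives is: color is red.
[count: 10, color: white, weight: 9]: No (color is white). [count: 4, color: black, weight: 5]: No (color is black). [count: 11, color: red, weight: 18]: Yes (color is red).

No, No, Yes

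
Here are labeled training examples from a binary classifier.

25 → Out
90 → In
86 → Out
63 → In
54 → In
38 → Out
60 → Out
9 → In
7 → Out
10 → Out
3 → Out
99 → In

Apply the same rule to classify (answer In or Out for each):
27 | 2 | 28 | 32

In, Out, Out, Out

The rule appears to be: multiple of 9.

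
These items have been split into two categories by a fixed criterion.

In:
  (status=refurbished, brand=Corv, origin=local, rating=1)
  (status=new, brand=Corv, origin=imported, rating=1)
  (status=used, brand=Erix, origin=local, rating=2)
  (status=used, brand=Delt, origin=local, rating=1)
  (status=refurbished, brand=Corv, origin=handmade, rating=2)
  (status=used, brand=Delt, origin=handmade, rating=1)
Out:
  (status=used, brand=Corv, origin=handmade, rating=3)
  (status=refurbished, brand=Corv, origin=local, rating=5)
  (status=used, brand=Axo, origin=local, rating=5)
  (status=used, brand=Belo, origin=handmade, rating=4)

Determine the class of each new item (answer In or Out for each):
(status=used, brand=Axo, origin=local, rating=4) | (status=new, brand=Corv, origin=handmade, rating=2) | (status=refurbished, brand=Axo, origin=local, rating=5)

Rule: rating ≤ 2. This holds for each 'In' example and fails for each 'Out' one.
Out: (status=used, brand=Axo, origin=local, rating=4), since rating = 4.
In: (status=new, brand=Corv, origin=handmade, rating=2), since rating = 2.
Out: (status=refurbished, brand=Axo, origin=local, rating=5), since rating = 5.

Out, In, Out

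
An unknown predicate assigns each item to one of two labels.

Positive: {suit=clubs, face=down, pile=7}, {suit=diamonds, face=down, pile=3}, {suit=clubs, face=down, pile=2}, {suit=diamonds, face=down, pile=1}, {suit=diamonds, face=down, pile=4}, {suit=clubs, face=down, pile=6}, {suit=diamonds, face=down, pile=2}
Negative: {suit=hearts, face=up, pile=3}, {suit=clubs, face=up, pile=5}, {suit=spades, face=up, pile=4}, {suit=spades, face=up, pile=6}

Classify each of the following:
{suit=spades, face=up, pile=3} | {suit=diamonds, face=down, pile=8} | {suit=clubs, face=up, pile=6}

Negative, Positive, Negative

A rule that fits every label: face is down — true of each 'Positive' example, false of each 'Negative' one.
Negative: {suit=spades, face=up, pile=3}, since face is up. Positive: {suit=diamonds, face=down, pile=8}, since face is down. Negative: {suit=clubs, face=up, pile=6}, since face is up.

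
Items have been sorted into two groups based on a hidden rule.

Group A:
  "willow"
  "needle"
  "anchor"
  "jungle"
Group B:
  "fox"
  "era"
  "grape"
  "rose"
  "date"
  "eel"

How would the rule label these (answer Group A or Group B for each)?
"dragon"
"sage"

Group A, Group B

The rule appears to be: length 6.
Group A: "dragon", since length 6.
Group B: "sage", since length 4.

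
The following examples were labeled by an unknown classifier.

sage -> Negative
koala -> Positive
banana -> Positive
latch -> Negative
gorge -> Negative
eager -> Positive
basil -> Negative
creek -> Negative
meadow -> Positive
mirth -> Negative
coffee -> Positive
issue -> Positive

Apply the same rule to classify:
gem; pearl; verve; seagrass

Negative, Negative, Negative, Positive

All 'Positive' examples share one property — has ≥ 3 vowels — and every 'Negative' example lacks it.
gem — 1 vowel, hence Negative. pearl — 2 vowels, hence Negative. verve — 2 vowels, hence Negative. seagrass — 3 vowels, hence Positive.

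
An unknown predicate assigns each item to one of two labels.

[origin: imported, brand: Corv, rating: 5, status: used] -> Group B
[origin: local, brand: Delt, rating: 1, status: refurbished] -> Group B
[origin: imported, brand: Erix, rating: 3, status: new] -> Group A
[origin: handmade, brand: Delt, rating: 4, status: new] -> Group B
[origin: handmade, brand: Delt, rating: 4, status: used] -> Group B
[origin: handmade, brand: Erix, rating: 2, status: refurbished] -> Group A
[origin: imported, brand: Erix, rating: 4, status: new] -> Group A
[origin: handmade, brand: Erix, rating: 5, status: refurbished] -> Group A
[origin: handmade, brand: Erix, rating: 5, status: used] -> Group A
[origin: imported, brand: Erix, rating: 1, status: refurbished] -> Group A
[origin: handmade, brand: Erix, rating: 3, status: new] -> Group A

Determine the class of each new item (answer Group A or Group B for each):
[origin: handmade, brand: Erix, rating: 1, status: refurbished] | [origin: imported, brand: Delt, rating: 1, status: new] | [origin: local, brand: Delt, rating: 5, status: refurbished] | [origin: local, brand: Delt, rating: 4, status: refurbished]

Comparing the two groups points to one rule — brand is Erix.
[origin: handmade, brand: Erix, rating: 1, status: refurbished] → brand is Erix → Group A.
[origin: imported, brand: Delt, rating: 1, status: new] → brand is Delt → Group B.
[origin: local, brand: Delt, rating: 5, status: refurbished] → brand is Delt → Group B.
[origin: local, brand: Delt, rating: 4, status: refurbished] → brand is Delt → Group B.

Group A, Group B, Group B, Group B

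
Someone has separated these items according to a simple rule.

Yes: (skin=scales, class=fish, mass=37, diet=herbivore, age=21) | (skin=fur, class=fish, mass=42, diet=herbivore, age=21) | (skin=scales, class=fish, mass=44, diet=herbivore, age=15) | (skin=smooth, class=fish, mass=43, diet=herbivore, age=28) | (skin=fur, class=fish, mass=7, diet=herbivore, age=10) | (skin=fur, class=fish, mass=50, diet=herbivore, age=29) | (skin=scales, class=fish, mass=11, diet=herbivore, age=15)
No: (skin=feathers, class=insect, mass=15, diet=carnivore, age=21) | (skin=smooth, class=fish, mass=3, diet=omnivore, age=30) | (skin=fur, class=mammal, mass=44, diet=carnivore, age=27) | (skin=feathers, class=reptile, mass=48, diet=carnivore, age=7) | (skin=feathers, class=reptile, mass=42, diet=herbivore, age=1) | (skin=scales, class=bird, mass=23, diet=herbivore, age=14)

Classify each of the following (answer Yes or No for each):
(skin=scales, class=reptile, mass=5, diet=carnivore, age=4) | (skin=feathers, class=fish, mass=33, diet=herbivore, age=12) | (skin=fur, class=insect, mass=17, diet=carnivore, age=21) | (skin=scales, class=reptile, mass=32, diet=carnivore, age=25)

One predicate separates the groups cleanly: diet is herbivore AND class is fish.

No, Yes, No, No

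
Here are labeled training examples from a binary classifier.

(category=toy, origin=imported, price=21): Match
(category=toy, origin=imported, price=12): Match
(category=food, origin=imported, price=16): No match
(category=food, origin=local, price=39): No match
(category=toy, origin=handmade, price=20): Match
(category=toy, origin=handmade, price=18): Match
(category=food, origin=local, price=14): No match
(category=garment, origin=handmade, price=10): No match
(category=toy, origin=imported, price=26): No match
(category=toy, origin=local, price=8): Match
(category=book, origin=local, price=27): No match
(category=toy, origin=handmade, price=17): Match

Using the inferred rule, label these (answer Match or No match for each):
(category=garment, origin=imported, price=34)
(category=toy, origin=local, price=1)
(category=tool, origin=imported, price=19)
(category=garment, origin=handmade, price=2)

No match, Match, No match, No match

The pattern is that an item is 'Match' exactly when: category is toy AND price ≤ 21.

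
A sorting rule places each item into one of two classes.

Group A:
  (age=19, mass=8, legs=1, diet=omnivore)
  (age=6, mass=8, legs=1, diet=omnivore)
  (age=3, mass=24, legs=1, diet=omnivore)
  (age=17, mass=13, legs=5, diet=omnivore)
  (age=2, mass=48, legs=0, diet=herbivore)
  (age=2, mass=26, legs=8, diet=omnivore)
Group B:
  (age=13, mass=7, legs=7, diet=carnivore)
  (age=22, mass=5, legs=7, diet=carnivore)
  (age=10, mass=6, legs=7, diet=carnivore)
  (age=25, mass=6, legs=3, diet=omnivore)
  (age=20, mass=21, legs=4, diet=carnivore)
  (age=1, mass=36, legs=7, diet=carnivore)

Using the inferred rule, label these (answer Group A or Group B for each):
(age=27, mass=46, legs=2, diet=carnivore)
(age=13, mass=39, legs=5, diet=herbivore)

All 'Group A' examples share one property — age ≤ 19 AND legs ≠ 7 — and every 'Group B' example lacks it.

Group B, Group A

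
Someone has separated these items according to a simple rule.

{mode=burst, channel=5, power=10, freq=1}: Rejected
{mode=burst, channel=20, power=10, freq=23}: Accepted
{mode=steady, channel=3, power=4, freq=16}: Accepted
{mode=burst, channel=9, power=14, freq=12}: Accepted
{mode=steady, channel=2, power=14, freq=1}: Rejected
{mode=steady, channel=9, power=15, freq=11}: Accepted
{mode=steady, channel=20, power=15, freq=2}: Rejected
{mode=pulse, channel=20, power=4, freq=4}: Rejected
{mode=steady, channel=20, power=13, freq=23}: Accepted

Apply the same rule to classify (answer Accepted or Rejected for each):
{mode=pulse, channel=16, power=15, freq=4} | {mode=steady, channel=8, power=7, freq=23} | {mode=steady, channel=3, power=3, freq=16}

The simplest hypothesis consistent with all the labels is: freq ≥ 11.
{mode=pulse, channel=16, power=15, freq=4} — freq = 4, hence Rejected. {mode=steady, channel=8, power=7, freq=23} — freq = 23, hence Accepted. {mode=steady, channel=3, power=3, freq=16} — freq = 16, hence Accepted.

Rejected, Accepted, Accepted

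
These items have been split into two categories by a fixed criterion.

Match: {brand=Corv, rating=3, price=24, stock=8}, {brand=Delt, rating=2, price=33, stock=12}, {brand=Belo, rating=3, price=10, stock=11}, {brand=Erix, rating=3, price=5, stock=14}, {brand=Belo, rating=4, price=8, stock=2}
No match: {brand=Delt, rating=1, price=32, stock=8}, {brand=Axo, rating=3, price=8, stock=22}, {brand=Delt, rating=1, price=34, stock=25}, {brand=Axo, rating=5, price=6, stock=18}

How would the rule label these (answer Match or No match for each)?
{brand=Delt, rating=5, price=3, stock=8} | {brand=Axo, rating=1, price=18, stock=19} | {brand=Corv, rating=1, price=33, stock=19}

The common property of the 'Match' items is: rating ≥ 2 AND stock ≤ 14. No 'No match' item has it.
Match: {brand=Delt, rating=5, price=3, stock=8}, since rating = 5, stock = 8.
No match: {brand=Axo, rating=1, price=18, stock=19}, since rating = 1, stock = 19.
No match: {brand=Corv, rating=1, price=33, stock=19}, since rating = 1, stock = 19.

Match, No match, No match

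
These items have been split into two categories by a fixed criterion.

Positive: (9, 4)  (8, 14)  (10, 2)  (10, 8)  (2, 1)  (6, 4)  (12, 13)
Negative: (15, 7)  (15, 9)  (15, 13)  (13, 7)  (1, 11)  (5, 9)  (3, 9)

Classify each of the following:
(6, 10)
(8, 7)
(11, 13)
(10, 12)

Positive, Positive, Negative, Positive

Checking candidate rules against both groups, what survives is: product is even.
(6, 10): Positive (6·10 = 60).
(8, 7): Positive (8·7 = 56).
(11, 13): Negative (11·13 = 143).
(10, 12): Positive (10·12 = 120).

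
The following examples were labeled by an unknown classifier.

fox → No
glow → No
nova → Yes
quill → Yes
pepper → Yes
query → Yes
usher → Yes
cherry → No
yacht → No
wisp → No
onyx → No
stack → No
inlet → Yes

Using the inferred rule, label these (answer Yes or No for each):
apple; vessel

Yes, Yes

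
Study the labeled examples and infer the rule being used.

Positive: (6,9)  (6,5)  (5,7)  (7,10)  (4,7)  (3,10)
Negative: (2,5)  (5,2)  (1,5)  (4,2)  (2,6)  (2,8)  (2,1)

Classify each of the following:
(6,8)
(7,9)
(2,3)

Positive, Positive, Negative

The simplest hypothesis consistent with all the labels is: sum ≥ 11.
(6,8) → 6+8 = 14 → Positive.
(7,9) → 7+9 = 16 → Positive.
(2,3) → 2+3 = 5 → Negative.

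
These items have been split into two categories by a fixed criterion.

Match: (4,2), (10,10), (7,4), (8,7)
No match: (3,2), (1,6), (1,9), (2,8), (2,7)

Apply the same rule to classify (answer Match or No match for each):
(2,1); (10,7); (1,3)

No match, Match, No match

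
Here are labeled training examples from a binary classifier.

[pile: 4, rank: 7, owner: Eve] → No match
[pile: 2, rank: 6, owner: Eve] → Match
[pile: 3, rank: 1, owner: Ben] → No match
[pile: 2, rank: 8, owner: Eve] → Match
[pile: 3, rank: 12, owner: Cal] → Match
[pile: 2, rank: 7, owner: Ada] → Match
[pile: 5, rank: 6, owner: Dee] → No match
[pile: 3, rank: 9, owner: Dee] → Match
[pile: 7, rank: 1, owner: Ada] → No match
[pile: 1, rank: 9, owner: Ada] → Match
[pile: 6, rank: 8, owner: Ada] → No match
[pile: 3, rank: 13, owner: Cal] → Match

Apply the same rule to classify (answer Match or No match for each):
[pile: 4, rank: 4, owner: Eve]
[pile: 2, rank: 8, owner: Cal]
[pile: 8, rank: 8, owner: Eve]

All 'Match' examples share one property — rank ≥ 6 AND pile ≤ 3 — and every 'No match' example lacks it.
[pile: 4, rank: 4, owner: Eve] → rank = 4, pile = 4 → No match. [pile: 2, rank: 8, owner: Cal] → rank = 8, pile = 2 → Match. [pile: 8, rank: 8, owner: Eve] → rank = 8, pile = 8 → No match.

No match, Match, No match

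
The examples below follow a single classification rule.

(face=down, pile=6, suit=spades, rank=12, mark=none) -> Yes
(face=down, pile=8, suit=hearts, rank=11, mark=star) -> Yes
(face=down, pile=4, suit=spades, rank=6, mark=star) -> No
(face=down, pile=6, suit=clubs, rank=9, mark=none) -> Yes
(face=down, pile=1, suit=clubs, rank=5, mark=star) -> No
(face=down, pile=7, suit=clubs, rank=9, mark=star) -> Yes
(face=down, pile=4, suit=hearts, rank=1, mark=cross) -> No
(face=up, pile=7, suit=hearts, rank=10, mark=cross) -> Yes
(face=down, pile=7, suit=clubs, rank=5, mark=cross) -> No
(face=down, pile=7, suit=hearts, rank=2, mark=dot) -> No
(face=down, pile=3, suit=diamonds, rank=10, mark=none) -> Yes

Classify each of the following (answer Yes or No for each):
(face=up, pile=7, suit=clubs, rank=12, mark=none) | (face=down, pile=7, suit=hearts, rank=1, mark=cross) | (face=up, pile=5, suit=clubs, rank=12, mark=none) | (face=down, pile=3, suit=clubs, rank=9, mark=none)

The pattern is that an item is 'Yes' exactly when: rank ≥ 9.
(face=up, pile=7, suit=clubs, rank=12, mark=none): Yes (rank = 12).
(face=down, pile=7, suit=hearts, rank=1, mark=cross): No (rank = 1).
(face=up, pile=5, suit=clubs, rank=12, mark=none): Yes (rank = 12).
(face=down, pile=3, suit=clubs, rank=9, mark=none): Yes (rank = 9).

Yes, No, Yes, Yes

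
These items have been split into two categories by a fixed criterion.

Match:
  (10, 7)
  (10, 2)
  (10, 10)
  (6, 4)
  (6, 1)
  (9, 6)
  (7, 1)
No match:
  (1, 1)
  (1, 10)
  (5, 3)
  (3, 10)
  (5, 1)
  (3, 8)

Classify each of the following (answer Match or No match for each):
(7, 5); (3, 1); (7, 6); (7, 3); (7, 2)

Match, No match, Match, Match, Match

The pattern is that an item is 'Match' exactly when: first ≥ 6.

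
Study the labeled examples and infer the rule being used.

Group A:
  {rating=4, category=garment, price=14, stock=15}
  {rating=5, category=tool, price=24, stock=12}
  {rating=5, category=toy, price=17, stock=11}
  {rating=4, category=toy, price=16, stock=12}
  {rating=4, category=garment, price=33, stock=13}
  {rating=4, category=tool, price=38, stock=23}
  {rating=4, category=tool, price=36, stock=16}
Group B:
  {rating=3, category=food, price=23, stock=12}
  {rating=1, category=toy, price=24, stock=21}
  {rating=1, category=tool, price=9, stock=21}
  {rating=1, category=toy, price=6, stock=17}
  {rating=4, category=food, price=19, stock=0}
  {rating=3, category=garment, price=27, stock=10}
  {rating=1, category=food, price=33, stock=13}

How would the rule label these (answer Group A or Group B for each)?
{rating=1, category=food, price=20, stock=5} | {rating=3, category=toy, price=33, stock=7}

The pattern is that an item is 'Group A' exactly when: rating ≥ 4 AND stock ≥ 10.
{rating=1, category=food, price=20, stock=5}: Group B (rating = 1, stock = 5).
{rating=3, category=toy, price=33, stock=7}: Group B (rating = 3, stock = 7).

Group B, Group B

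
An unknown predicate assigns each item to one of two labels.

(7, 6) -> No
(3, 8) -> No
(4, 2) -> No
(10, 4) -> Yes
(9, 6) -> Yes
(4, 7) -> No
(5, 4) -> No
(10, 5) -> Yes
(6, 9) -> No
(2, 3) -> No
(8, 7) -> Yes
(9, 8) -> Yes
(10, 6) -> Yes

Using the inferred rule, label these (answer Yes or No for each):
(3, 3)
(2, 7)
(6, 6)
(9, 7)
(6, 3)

The rule appears to be: first ≥ 8.
(3, 3): No (first 3).
(2, 7): No (first 2).
(6, 6): No (first 6).
(9, 7): Yes (first 9).
(6, 3): No (first 6).

No, No, No, Yes, No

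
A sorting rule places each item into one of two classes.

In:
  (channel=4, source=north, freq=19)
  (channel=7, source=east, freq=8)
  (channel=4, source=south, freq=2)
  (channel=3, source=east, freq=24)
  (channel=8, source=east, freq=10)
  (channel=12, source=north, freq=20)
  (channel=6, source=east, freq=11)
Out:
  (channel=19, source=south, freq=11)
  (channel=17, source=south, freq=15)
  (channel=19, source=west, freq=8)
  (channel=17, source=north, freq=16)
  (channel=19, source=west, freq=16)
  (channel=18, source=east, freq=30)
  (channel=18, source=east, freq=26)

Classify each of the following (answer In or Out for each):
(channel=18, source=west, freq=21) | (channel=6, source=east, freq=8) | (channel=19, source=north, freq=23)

The rule appears to be: channel ≤ 12.
(channel=18, source=west, freq=21) → channel = 18 → Out. (channel=6, source=east, freq=8) → channel = 6 → In. (channel=19, source=north, freq=23) → channel = 19 → Out.

Out, In, Out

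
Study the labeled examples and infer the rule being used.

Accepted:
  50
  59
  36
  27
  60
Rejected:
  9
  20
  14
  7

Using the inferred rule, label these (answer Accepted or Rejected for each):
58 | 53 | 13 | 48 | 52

One predicate separates the groups cleanly: at least 27.
58 — 58 ≥ 27, hence Accepted.
53 — 53 ≥ 27, hence Accepted.
13 — 13 < 27, hence Rejected.
48 — 48 ≥ 27, hence Accepted.
52 — 52 ≥ 27, hence Accepted.

Accepted, Accepted, Rejected, Accepted, Accepted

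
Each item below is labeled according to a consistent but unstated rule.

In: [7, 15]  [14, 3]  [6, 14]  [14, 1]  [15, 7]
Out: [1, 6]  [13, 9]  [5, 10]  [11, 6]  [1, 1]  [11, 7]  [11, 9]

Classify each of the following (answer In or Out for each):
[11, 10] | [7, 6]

The classifier is using: max ≥ 14.

Out, Out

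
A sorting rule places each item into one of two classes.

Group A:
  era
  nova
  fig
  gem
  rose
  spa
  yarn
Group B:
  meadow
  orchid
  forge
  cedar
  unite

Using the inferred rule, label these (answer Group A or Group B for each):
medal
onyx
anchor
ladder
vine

Group B, Group A, Group B, Group B, Group A

Every 'Group A' example satisfies: length ≤ 4. None of the 'Group B' examples do.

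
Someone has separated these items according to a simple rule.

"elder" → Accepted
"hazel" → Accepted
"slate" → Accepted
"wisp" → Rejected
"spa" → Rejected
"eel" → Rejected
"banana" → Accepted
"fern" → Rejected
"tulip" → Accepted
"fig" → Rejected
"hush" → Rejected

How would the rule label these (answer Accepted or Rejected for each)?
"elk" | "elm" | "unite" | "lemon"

One predicate separates the groups cleanly: length ≥ 5.
"elk" → length 3 → Rejected.
"elm" → length 3 → Rejected.
"unite" → length 5 → Accepted.
"lemon" → length 5 → Accepted.

Rejected, Rejected, Accepted, Accepted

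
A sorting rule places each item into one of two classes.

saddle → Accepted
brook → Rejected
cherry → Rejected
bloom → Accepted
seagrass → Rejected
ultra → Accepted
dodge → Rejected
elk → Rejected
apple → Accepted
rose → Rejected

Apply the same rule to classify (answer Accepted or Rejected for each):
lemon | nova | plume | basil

Every 'Accepted' example satisfies: length ≥ 4 AND contains 'l'. None of the 'Rejected' examples do.
lemon — length 5, has 'l', hence Accepted.
nova — length 4, no 'l', hence Rejected.
plume — length 5, has 'l', hence Accepted.
basil — length 5, has 'l', hence Accepted.

Accepted, Rejected, Accepted, Accepted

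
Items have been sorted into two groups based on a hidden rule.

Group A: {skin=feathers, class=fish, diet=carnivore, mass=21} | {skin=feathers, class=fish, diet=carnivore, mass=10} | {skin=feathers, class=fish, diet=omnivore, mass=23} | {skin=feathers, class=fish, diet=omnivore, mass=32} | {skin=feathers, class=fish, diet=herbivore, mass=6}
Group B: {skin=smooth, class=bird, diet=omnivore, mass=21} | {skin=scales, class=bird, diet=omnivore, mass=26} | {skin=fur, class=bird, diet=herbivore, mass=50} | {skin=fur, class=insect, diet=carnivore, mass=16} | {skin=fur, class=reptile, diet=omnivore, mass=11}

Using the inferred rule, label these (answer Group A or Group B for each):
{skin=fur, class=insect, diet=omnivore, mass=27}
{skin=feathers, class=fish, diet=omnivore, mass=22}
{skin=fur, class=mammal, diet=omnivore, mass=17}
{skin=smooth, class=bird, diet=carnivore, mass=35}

Rule: class is fish. This holds for each 'Group A' example and fails for each 'Group B' one.

Group B, Group A, Group B, Group B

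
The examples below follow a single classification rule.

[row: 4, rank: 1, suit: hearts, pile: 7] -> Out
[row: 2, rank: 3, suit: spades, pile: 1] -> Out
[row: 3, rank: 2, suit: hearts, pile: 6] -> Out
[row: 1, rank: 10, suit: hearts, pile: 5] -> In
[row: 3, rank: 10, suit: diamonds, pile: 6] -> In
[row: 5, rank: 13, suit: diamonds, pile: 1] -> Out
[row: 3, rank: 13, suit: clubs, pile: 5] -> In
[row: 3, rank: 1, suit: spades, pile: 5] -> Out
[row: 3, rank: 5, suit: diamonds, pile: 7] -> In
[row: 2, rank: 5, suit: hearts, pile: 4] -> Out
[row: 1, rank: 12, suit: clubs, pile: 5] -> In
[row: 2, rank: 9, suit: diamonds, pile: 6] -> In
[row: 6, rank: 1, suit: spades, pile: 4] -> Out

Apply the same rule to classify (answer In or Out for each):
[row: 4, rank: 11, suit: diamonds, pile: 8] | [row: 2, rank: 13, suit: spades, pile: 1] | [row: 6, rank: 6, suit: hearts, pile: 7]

In, Out, In

Rule: rank ≥ 3 AND pile ≥ 5. This holds for each 'In' example and fails for each 'Out' one.
[row: 4, rank: 11, suit: diamonds, pile: 8]: In (rank = 11, pile = 8).
[row: 2, rank: 13, suit: spades, pile: 1]: Out (rank = 13, pile = 1).
[row: 6, rank: 6, suit: hearts, pile: 7]: In (rank = 6, pile = 7).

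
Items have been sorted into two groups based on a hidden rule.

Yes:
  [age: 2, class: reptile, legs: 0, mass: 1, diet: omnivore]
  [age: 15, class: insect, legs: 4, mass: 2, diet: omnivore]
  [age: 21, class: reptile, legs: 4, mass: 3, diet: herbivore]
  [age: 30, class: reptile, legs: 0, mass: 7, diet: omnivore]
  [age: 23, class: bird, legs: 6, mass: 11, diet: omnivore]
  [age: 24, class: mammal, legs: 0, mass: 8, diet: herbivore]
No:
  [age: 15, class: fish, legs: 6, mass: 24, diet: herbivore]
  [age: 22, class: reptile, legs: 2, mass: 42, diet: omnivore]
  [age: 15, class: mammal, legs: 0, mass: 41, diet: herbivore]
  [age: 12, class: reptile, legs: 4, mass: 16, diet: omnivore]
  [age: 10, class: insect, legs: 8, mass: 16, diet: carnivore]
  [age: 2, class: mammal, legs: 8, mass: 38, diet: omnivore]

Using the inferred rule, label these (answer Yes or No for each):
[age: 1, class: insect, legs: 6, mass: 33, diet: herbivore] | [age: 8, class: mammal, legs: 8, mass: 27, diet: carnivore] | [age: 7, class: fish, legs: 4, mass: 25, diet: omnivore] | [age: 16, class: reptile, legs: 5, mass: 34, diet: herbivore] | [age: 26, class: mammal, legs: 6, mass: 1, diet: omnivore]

The simplest hypothesis consistent with all the labels is: mass ≤ 11.
No: [age: 1, class: insect, legs: 6, mass: 33, diet: herbivore], since mass = 33. No: [age: 8, class: mammal, legs: 8, mass: 27, diet: carnivore], since mass = 27. No: [age: 7, class: fish, legs: 4, mass: 25, diet: omnivore], since mass = 25. No: [age: 16, class: reptile, legs: 5, mass: 34, diet: herbivore], since mass = 34. Yes: [age: 26, class: mammal, legs: 6, mass: 1, diet: omnivore], since mass = 1.

No, No, No, No, Yes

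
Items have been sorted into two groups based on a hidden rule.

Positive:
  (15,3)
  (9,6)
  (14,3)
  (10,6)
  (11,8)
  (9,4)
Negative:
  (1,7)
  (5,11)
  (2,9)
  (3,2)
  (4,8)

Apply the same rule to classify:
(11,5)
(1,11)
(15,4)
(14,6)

Positive, Negative, Positive, Positive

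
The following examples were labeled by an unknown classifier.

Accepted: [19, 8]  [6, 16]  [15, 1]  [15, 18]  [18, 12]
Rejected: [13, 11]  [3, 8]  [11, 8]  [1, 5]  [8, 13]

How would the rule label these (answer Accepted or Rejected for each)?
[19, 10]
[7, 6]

Accepted, Rejected

All 'Accepted' examples share one property — max ≥ 15 — and every 'Rejected' example lacks it.
[19, 10]: Accepted (max 19).
[7, 6]: Rejected (max 7).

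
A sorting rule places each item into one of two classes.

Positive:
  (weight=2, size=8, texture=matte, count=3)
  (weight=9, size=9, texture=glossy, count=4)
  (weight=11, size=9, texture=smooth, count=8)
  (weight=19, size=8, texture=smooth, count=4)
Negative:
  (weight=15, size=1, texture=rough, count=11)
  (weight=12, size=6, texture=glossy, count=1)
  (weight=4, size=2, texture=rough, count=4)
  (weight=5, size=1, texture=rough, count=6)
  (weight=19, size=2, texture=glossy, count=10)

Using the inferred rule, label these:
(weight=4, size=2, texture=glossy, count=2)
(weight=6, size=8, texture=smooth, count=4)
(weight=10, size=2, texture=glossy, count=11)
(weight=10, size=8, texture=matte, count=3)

Negative, Positive, Negative, Positive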